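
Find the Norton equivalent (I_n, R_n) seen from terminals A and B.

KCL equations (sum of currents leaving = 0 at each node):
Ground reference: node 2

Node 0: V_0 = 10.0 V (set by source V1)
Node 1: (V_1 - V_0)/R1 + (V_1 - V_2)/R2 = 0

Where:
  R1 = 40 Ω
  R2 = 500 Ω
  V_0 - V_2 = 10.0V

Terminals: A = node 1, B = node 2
Find the Thévenin equivalent first; then I_n = V_th/R_th and R_n = R_th.
Step 1 — V_th is the open-circuit voltage V_A - V_B (nothing connected across the terminals).
Nodal analysis, taking node 2 as the 0 V reference.
Source V1 fixes V_0 = 10 V.
KCL at each unknown node (sum of currents leaving = 0; resistances in Ω):
  Node 1: (V_1 - 10)/40 + (V_1 - 0)/500 = 0
Collecting terms: 0.027 × V_1 = 0.25  =>  V_1 = 9.259 V
V_th = V_1 - V_2 = 9.259 - 0 = 9.259 V
Step 2 — R_th: zero the source — replace V1 by a short circuit (node 2 merges into node 0) — and find the resistance seen between A (node 1) and B (node 0).
Reduce the network between node 1 (A) and node 0 (B) by series/parallel combination:
  Rp1 = R1 ‖ R2 (parallel, both between nodes 0 and 1) = 1/(1/40 + 1/500) = 37.04 Ω
R_th = 37.04 Ω
I_n = V_th/R_th = 9.259/37.04 = 0.25 A, and R_n = R_th = 37.04 Ω

Final answer: I_n = 0.25 A, R_n = 37.04 Ω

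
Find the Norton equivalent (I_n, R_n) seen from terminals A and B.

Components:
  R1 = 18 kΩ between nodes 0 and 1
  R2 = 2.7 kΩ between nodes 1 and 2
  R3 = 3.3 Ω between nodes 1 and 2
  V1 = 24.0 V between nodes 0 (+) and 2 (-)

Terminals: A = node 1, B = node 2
Find the Thévenin equivalent first; then I_n = V_th/R_th and R_n = R_th.
Step 1 — V_th is the open-circuit voltage V_A - V_B (nothing connected across the terminals).
Nodal analysis, taking node 2 as the 0 V reference.
Source V1 fixes V_0 = 24 V.
KCL at each unknown node (sum of currents leaving = 0; resistances in Ω):
  Node 1: (V_1 - 24)/18000 + (V_1 - 0)/2700 + (V_1 - 0)/3.3 = 0
Collecting terms: 0.3035 × V_1 = 0.001333  =>  V_1 = 0.004394 V
V_th = V_1 - V_2 = 0.004394 - 0 = 0.004394 V
Step 2 — R_th: zero the source — replace V1 by a short circuit (node 2 merges into node 0) — and find the resistance seen between A (node 1) and B (node 0).
Reduce the network between node 1 (A) and node 0 (B) by series/parallel combination:
  Rp1 = R1 ‖ R2 ‖ R3 (parallel, all between nodes 0 and 1) = 1/(1/18000 + 1/2700 + 1/3.3) = 3.295 Ω
R_th = 3.295 Ω
I_n = V_th/R_th = 0.004394/3.295 = 0.001333 A, and R_n = R_th = 3.295 Ω

Final answer: I_n = 0.001333 A, R_n = 3.295 Ω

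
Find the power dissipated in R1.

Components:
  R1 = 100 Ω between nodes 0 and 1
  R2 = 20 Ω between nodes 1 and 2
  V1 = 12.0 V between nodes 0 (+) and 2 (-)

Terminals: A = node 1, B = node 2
Nodal analysis, taking node 2 as the 0 V reference.
Source V1 fixes V_0 = 12 V.
KCL at each unknown node (sum of currents leaving = 0; resistances in Ω):
  Node 1: (V_1 - 12)/100 + (V_1 - 0)/20 = 0
Collecting terms: 0.06 × V_1 = 0.12  =>  V_1 = 2 V
I_R1 = (V_0 - V_1)/R1 = (12 - 2)/100 = 0.1 A
P_R1 = I_R1² × R1 = (0.1)² × 100 = 1 W

Final answer: 1 W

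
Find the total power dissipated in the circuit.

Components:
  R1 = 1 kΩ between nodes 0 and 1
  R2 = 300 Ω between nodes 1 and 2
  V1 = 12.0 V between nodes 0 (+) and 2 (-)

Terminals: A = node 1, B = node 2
Nodal analysis, taking node 2 as the 0 V reference.
Source V1 fixes V_0 = 12 V.
KCL at each unknown node (sum of currents leaving = 0; resistances in Ω):
  Node 1: (V_1 - 12)/1000 + (V_1 - 0)/300 = 0
Collecting terms: 0.004333 × V_1 = 0.012  =>  V_1 = 2.769 V
Power in each resistor, P = (ΔV)²/R:
  P_R1 = (12 - 2.769)²/1000 = 0.08521 W
  P_R2 = (2.769 - 0)²/300 = 0.02556 W
P_total = P_R1 + P_R2 = 0.1108 W

Final answer: 0.1108 W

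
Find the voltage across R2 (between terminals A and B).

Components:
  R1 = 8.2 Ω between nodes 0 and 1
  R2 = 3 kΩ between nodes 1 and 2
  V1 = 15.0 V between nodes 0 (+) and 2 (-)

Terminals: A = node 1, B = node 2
R1 and R2 are in series across V1 (node 0 → node 1 → node 2), and the output A–B is taken across R2, so this is a voltage divider.
Series current: I = V1/(R1 + R2) = 15/(8.2 + 3000) = 15/3008 = 0.004986 A
V_R2 = I × R2 = V1 × R2/(R1 + R2) = 15 × 3000/3008 = 14.96 V

Final answer: 14.96 V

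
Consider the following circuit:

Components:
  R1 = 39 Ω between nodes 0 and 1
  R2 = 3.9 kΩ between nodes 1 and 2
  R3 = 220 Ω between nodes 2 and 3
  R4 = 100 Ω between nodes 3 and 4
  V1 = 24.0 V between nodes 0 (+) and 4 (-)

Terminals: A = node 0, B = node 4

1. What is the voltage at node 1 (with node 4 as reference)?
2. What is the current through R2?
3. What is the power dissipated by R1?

Nodal analysis, taking node 4 as the 0 V reference.
Source V1 fixes V_0 = 24 V.
KCL at each unknown node (sum of currents leaving = 0; resistances in Ω):
  Node 1: (V_1 - 24)/39 + (V_1 - V_2)/3900 = 0
  Node 2: (V_2 - V_1)/3900 + (V_2 - V_3)/220 = 0
  Node 3: (V_3 - V_2)/220 + (V_3 - 0)/100 = 0
Collecting terms (coefficients in siemens):
  0.0259·V_1 - 0.0002564·V_2 = 0.6154
  0.004802·V_2 - 0.0002564·V_1 - 0.004545·V_3 = 0
  0.01455·V_3 - 0.004545·V_2 = 0
Solving these 3 simultaneous equations (Gaussian elimination) gives:
  V_1 = 23.78 V, V_2 = 1.803 V, V_3 = 0.5635 V
Part 1:
  Read off the nodal solution: V_1 = 23.78 V
Part 2:
  I_R2 = (V_1 - V_2)/R2 = (23.78 - 1.803)/3900 = 0.005635 A
  Magnitude: I_R2 = 0.005635 A
Part 3:
  I_R1 = (V_0 - V_1)/R1 = (24 - 23.78)/39 = 0.005635 A
  P_R1 = I_R1² × R1 = (0.005635)² × 39 = 0.001238 W

Final answers:
1. V_1 = 23.78 V
2. I_R2 = 0.005635 A
3. P_R1 = 0.001238 W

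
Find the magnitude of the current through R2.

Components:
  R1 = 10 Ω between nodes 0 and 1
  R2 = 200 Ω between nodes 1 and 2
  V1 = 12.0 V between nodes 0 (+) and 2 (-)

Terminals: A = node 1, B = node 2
Nodal analysis, taking node 2 as the 0 V reference.
Source V1 fixes V_0 = 12 V.
KCL at each unknown node (sum of currents leaving = 0; resistances in Ω):
  Node 1: (V_1 - 12)/10 + (V_1 - 0)/200 = 0
Collecting terms: 0.105 × V_1 = 1.2  =>  V_1 = 11.43 V
I_R2 = (V_1 - V_2)/R2 = (11.43 - 0)/200 = 0.05714 A
|I_R2| = 0.05714 A

Final answer: |I_R2| = 0.05714 A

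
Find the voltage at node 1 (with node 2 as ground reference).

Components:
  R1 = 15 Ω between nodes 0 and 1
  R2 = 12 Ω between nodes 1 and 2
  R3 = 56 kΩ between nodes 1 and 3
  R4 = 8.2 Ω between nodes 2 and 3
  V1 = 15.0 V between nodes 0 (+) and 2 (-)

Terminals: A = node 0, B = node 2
Nodal analysis, taking node 2 as the 0 V reference.
Source V1 fixes V_0 = 15 V.
KCL at each unknown node (sum of currents leaving = 0; resistances in Ω):
  Node 1: (V_1 - 15)/15 + (V_1 - 0)/12 + (V_1 - V_3)/56000 = 0
  Node 3: (V_3 - V_1)/56000 + (V_3 - 0)/8.2 = 0
Collecting terms (coefficients in siemens):
  0.15·V_1 - 0.00001786·V_3 = 1
  0.122·V_3 - 0.00001786·V_1 = 0
Determinant D = (0.15)(0.122) - (-0.00001786)(-0.00001786) = 0.0183
V_1 = [(1)(0.122) - (-0.00001786)(0)]/D = 6.666 V
V_3 = [(0.15)(0) - (1)(-0.00001786)]/D = 0.0009759 V
The requested potential is V_1 = 6.666 V.

Final answer: V_1 = 6.666 V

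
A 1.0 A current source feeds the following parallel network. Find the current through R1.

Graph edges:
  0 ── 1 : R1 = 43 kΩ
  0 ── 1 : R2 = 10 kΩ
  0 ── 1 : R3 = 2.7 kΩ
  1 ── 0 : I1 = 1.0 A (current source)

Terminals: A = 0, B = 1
All resistors sit directly between nodes 0 and 1, so they are in parallel and share one voltage V; the full source current 1 A splits among them.
1/R_par = 1/43000 + 1/10000 + 1/2700 = 0.0004936 S  =>  R_par = 2026 Ω
V = I × R_par = 1 × 2026 = 2026 V
I_R1 = V/R1 = 2026/43000 = 0.04711 A

Final answer: 0.04711 A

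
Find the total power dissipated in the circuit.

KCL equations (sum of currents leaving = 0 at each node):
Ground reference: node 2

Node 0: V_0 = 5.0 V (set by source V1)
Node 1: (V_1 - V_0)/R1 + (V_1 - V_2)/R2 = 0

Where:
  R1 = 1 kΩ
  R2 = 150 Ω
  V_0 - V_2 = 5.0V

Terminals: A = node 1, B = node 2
Nodal analysis, taking node 2 as the 0 V reference.
Source V1 fixes V_0 = 5 V.
KCL at each unknown node (sum of currents leaving = 0; resistances in Ω):
  Node 1: (V_1 - 5)/1000 + (V_1 - 0)/150 = 0
Collecting terms: 0.007667 × V_1 = 0.005  =>  V_1 = 0.6522 V
Power in each resistor, P = (ΔV)²/R:
  P_R1 = (5 - 0.6522)²/1000 = 0.0189 W
  P_R2 = (0.6522 - 0)²/150 = 0.002836 W
P_total = P_R1 + P_R2 = 0.02174 W

Final answer: 0.02174 W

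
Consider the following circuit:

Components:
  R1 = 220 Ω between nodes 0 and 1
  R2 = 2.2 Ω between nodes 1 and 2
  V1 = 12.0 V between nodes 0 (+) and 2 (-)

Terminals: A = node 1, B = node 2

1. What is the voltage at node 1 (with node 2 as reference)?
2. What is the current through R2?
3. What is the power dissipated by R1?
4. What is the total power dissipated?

Nodal analysis, taking node 2 as the 0 V reference.
Source V1 fixes V_0 = 12 V.
KCL at each unknown node (sum of currents leaving = 0; resistances in Ω):
  Node 1: (V_1 - 12)/220 + (V_1 - 0)/2.2 = 0
Collecting terms: 0.4591 × V_1 = 0.05455  =>  V_1 = 0.1188 V
Part 1:
  Read off the nodal solution: V_1 = 0.1188 V
Part 2:
  I_R2 = (V_1 - V_2)/R2 = (0.1188 - 0)/2.2 = 0.05401 A
  Magnitude: I_R2 = 0.05401 A
Part 3:
  I_R1 = (V_0 - V_1)/R1 = (12 - 0.1188)/220 = 0.05401 A
  P_R1 = I_R1² × R1 = (0.05401)² × 220 = 0.6416 W
Part 4:
  Power in each resistor, P = (ΔV)²/R:
    P_R1 = (12 - 0.1188)²/220 = 0.6416 W
    P_R2 = (0.1188 - 0)²/2.2 = 0.006416 W
  P_total = P_R1 + P_R2 = 0.6481 W

Final answers:
1. V_1 = 0.1188 V
2. I_R2 = 0.05401 A
3. P_R1 = 0.6416 W
4. P_total = 0.6481 W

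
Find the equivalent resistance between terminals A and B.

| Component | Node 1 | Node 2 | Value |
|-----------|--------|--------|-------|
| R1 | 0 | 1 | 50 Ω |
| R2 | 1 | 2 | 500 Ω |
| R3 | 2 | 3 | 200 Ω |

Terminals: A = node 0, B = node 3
Reduce the network between node 0 (A) and node 3 (B) by series/parallel combination:
  Rs1 = R1 + R2 (series, joined only at node 1) = 50 + 500 = 550 Ω
  Rs2 = R3 + Rs1 (series, joined only at node 2) = 200 + 550 = 750 Ω
R_eq = 750 Ω

Final answer: 750 Ω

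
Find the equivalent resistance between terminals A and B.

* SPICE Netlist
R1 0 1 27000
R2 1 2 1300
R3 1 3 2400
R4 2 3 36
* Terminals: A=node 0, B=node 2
Reduce the network between node 0 (A) and node 2 (B) by series/parallel combination:
  Rs1 = R3 + R4 (series, joined only at node 3) = 2400 + 36 = 2436 Ω
  Rp1 = R2 ‖ Rs1 (parallel, both between nodes 1 and 2) = 1/(1/1300 + 1/2436) = 847.6 Ω
  Rs2 = R1 + Rp1 (series, joined only at node 1) = 27000 + 847.6 = 27850 Ω
R_eq = 27.85 kΩ

Final answer: 27.85 kΩ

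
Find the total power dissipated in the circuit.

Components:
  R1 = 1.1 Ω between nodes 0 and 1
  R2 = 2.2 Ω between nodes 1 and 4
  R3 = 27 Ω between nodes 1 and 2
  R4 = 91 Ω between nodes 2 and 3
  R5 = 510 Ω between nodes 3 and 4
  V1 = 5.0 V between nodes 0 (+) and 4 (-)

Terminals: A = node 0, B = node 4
Nodal analysis, taking node 4 as the 0 V reference.
Source V1 fixes V_0 = 5 V.
KCL at each unknown node (sum of currents leaving = 0; resistances in Ω):
  Node 1: (V_1 - 5)/1.1 + (V_1 - 0)/2.2 + (V_1 - V_2)/27 = 0
  Node 2: (V_2 - V_1)/27 + (V_2 - V_3)/91 = 0
  Node 3: (V_3 - V_2)/91 + (V_3 - 0)/510 = 0
Collecting terms (coefficients in siemens):
  1.401·V_1 - 0.03704·V_2 = 4.545
  0.04803·V_2 - 0.03704·V_1 - 0.01099·V_3 = 0
  0.01295·V_3 - 0.01099·V_2 = 0
Solving these 3 simultaneous equations (Gaussian elimination) gives:
  V_1 = 3.329 V, V_2 = 3.186 V, V_3 = 2.704 V
Power in each resistor, P = (ΔV)²/R:
  P_R1 = (5 - 3.329)²/1.1 = 2.537 W
  P_R2 = (3.329 - 0)²/2.2 = 5.039 W
  P_R3 = (3.329 - 3.186)²/27 = 0.0007589 W
  P_R4 = (3.186 - 2.704)²/91 = 0.002558 W
  P_R5 = (2.704 - 0)²/510 = 0.01433 W
P_total = P_R1 + P_R2 + P_R3 + P_R4 + P_R5 = 7.593 W

Final answer: 7.593 W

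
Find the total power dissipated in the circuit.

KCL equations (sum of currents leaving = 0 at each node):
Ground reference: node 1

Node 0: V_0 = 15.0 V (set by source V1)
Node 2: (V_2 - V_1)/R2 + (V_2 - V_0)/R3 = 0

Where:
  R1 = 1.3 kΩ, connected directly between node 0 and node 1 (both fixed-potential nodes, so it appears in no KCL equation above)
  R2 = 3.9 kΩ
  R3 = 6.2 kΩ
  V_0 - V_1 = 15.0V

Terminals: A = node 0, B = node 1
Nodal analysis, taking node 1 as the 0 V reference.
Source V1 fixes V_0 = 15 V.
KCL at each unknown node (sum of currents leaving = 0; resistances in Ω):
  Node 2: (V_2 - 0)/3900 + (V_2 - 15)/6200 = 0
Collecting terms: 0.0004177 × V_2 = 0.002419  =>  V_2 = 5.792 V
Power in each resistor, P = (ΔV)²/R:
  P_R1 = (15 - 0)²/1300 = 0.1731 W
  P_R2 = (0 - 5.792)²/3900 = 0.008602 W
  P_R3 = (15 - 5.792)²/6200 = 0.01368 W
P_total = P_R1 + P_R2 + P_R3 = 0.1954 W

Final answer: 0.1954 W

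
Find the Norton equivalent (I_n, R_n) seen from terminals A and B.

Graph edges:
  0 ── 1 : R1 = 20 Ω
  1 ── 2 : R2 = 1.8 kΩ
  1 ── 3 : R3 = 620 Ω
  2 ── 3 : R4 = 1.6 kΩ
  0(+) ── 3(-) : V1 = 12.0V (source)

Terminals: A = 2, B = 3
Find the Thévenin equivalent first; then I_n = V_th/R_th and R_n = R_th.
Step 1 — V_th is the open-circuit voltage V_A - V_B (nothing connected across the terminals).
Nodal analysis, taking node 3 as the 0 V reference.
Source V1 fixes V_0 = 12 V.
KCL at each unknown node (sum of currents leaving = 0; resistances in Ω):
  Node 1: (V_1 - 12)/20 + (V_1 - V_2)/1800 + (V_1 - 0)/620 = 0
  Node 2: (V_2 - V_1)/1800 + (V_2 - 0)/1600 = 0
Collecting terms (coefficients in siemens):
  0.05217·V_1 - 0.0005556·V_2 = 0.6
  0.001181·V_2 - 0.0005556·V_1 = 0
Determinant D = (0.05217)(0.001181) - (-0.0005556)(-0.0005556) = 0.00006128
V_1 = [(0.6)(0.001181) - (-0.0005556)(0)]/D = 11.56 V
V_2 = [(0.05217)(0) - (0.6)(-0.0005556)]/D = 5.44 V
V_th = V_2 - V_3 = 5.44 - 0 = 5.44 V
Step 2 — R_th: zero the source — replace V1 by a short circuit (node 3 merges into node 0) — and find the resistance seen between A (node 2) and B (node 0).
Reduce the network between node 2 (A) and node 0 (B) by series/parallel combination:
  Rp1 = R1 ‖ R3 (parallel, both between nodes 0 and 1) = 1/(1/20 + 1/620) = 19.38 Ω
  Rs1 = R2 + Rp1 (series, joined only at node 1) = 1800 + 19.38 = 1819 Ω
  Rp2 = R4 ‖ Rs1 (parallel, both between nodes 0 and 2) = 1/(1/1600 + 1/1819) = 851.3 Ω
R_th = 851.3 Ω
I_n = V_th/R_th = 5.44/851.3 = 0.00639 A, and R_n = R_th = 851.3 Ω

Final answer: I_n = 0.00639 A, R_n = 851.3 Ω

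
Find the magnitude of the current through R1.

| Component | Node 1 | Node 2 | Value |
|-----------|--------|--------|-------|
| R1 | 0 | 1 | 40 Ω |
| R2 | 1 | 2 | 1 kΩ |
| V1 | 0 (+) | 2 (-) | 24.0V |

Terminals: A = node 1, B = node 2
Nodal analysis, taking node 2 as the 0 V reference.
Source V1 fixes V_0 = 24 V.
KCL at each unknown node (sum of currents leaving = 0; resistances in Ω):
  Node 1: (V_1 - 24)/40 + (V_1 - 0)/1000 = 0
Collecting terms: 0.026 × V_1 = 0.6  =>  V_1 = 23.08 V
I_R1 = (V_0 - V_1)/R1 = (24 - 23.08)/40 = 0.02308 A
|I_R1| = 0.02308 A

Final answer: |I_R1| = 0.02308 A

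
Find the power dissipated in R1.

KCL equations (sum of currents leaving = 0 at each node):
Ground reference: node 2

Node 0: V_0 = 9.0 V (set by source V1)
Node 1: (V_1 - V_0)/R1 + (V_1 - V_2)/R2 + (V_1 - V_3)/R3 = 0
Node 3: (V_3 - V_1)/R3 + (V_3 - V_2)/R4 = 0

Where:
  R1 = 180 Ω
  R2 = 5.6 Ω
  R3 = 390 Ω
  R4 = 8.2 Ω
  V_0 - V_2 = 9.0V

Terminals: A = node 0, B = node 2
Nodal analysis, taking node 2 as the 0 V reference.
Source V1 fixes V_0 = 9 V.
KCL at each unknown node (sum of currents leaving = 0; resistances in Ω):
  Node 1: (V_1 - 9)/180 + (V_1 - 0)/5.6 + (V_1 - V_3)/390 = 0
  Node 3: (V_3 - V_1)/390 + (V_3 - 0)/8.2 = 0
Collecting terms (coefficients in siemens):
  0.1867·V_1 - 0.002564·V_3 = 0.05
  0.1245·V_3 - 0.002564·V_1 = 0
Determinant D = (0.1867)(0.1245) - (-0.002564)(-0.002564) = 0.02324
V_1 = [(0.05)(0.1245) - (-0.002564)(0)]/D = 0.2679 V
V_3 = [(0.1867)(0) - (0.05)(-0.002564)]/D = 0.005517 V
I_R1 = (V_0 - V_1)/R1 = (9 - 0.2679)/180 = 0.04851 A
P_R1 = I_R1² × R1 = (0.04851)² × 180 = 0.4236 W

Final answer: 0.4236 W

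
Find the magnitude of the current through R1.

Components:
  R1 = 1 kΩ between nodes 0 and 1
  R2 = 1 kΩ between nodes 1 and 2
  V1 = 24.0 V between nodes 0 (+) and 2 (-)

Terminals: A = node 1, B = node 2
Nodal analysis, taking node 2 as the 0 V reference.
Source V1 fixes V_0 = 24 V.
KCL at each unknown node (sum of currents leaving = 0; resistances in Ω):
  Node 1: (V_1 - 24)/1000 + (V_1 - 0)/1000 = 0
Collecting terms: 0.002 × V_1 = 0.024  =>  V_1 = 12 V
I_R1 = (V_0 - V_1)/R1 = (24 - 12)/1000 = 0.012 A
|I_R1| = 0.012 A

Final answer: |I_R1| = 0.012 A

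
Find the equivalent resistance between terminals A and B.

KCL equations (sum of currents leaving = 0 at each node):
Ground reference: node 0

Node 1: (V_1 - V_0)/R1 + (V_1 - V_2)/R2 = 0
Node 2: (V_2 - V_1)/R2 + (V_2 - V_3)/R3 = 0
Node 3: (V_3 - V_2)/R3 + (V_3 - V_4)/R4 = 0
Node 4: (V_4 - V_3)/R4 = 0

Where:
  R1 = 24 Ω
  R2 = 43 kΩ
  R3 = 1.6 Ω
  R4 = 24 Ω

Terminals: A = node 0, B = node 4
Reduce the network between node 0 (A) and node 4 (B) by series/parallel combination:
  Rs1 = R1 + R2 (series, joined only at node 1) = 24 + 43000 = 43020 Ω
  Rs2 = R3 + Rs1 (series, joined only at node 2) = 1.6 + 43020 = 43030 Ω
  Rs3 = R4 + Rs2 (series, joined only at node 3) = 24 + 43030 = 43050 Ω
R_eq = 43.05 kΩ

Final answer: 43.05 kΩ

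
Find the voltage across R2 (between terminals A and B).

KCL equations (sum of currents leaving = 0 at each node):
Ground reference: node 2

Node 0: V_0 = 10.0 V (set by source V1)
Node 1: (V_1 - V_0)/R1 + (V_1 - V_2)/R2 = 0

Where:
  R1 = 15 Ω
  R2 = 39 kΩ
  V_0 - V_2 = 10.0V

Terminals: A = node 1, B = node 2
R1 and R2 are in series across V1 (node 0 → node 1 → node 2), and the output A–B is taken across R2, so this is a voltage divider.
Series current: I = V1/(R1 + R2) = 10/(15 + 39000) = 10/39020 = 0.0002563 A
V_R2 = I × R2 = V1 × R2/(R1 + R2) = 10 × 39000/39020 = 9.996 V

Final answer: 9.996 V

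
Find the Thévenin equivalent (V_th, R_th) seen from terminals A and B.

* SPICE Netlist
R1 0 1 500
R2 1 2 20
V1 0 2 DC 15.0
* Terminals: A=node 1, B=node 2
Step 1 — V_th is the open-circuit voltage V_A - V_B (nothing connected across the terminals).
Nodal analysis, taking node 2 as the 0 V reference.
Source V1 fixes V_0 = 15 V.
KCL at each unknown node (sum of currents leaving = 0; resistances in Ω):
  Node 1: (V_1 - 15)/500 + (V_1 - 0)/20 = 0
Collecting terms: 0.052 × V_1 = 0.03  =>  V_1 = 0.5769 V
V_th = V_1 - V_2 = 0.5769 - 0 = 0.5769 V
Step 2 — R_th: zero the source — replace V1 by a short circuit (node 2 merges into node 0) — and find the resistance seen between A (node 1) and B (node 0).
Reduce the network between node 1 (A) and node 0 (B) by series/parallel combination:
  Rp1 = R1 ‖ R2 (parallel, both between nodes 0 and 1) = 1/(1/500 + 1/20) = 19.23 Ω
R_th = 19.23 Ω

Final answer: V_th = 0.5769 V, R_th = 19.23 Ω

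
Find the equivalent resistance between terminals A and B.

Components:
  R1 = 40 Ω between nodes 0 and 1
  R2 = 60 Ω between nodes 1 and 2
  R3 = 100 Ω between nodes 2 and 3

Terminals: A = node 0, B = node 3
Reduce the network between node 0 (A) and node 3 (B) by series/parallel combination:
  Rs1 = R1 + R2 (series, joined only at node 1) = 40 + 60 = 100 Ω
  Rs2 = R3 + Rs1 (series, joined only at node 2) = 100 + 100 = 200 Ω
R_eq = 200 Ω

Final answer: 200 Ω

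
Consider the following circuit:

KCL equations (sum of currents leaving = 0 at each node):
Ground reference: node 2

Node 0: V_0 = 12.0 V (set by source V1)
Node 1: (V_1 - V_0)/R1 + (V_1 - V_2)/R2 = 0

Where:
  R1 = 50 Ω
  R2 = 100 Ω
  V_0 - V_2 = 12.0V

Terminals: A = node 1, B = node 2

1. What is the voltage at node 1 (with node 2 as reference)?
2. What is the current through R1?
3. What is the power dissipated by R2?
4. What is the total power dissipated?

Nodal analysis, taking node 2 as the 0 V reference.
Source V1 fixes V_0 = 12 V.
KCL at each unknown node (sum of currents leaving = 0; resistances in Ω):
  Node 1: (V_1 - 12)/50 + (V_1 - 0)/100 = 0
Collecting terms: 0.03 × V_1 = 0.24  =>  V_1 = 8 V
Part 1:
  Read off the nodal solution: V_1 = 8 V
Part 2:
  I_R1 = (V_0 - V_1)/R1 = (12 - 8)/50 = 0.08 A
  Magnitude: I_R1 = 0.08 A
Part 3:
  I_R2 = (V_1 - V_2)/R2 = (8 - 0)/100 = 0.08 A
  P_R2 = I_R2² × R2 = (0.08)² × 100 = 0.64 W
Part 4:
  Power in each resistor, P = (ΔV)²/R:
    P_R1 = (12 - 8)²/50 = 0.32 W
    P_R2 = (8 - 0)²/100 = 0.64 W
  P_total = P_R1 + P_R2 = 0.96 W

Final answers:
1. V_1 = 8 V
2. I_R1 = 0.08 A
3. P_R2 = 0.64 W
4. P_total = 0.96 W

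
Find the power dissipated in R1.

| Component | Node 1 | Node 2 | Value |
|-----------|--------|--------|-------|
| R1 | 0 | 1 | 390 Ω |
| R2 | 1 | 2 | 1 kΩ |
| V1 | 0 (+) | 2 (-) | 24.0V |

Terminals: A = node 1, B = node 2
Nodal analysis, taking node 2 as the 0 V reference.
Source V1 fixes V_0 = 24 V.
KCL at each unknown node (sum of currents leaving = 0; resistances in Ω):
  Node 1: (V_1 - 24)/390 + (V_1 - 0)/1000 = 0
Collecting terms: 0.003564 × V_1 = 0.06154  =>  V_1 = 17.27 V
I_R1 = (V_0 - V_1)/R1 = (24 - 17.27)/390 = 0.01727 A
P_R1 = I_R1² × R1 = (0.01727)² × 390 = 0.1163 W

Final answer: 0.1163 W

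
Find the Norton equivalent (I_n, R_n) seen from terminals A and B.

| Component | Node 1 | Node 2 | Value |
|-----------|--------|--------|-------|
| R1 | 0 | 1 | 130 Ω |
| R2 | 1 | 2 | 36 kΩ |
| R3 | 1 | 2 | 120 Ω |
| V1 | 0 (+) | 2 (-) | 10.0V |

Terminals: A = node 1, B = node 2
Find the Thévenin equivalent first; then I_n = V_th/R_th and R_n = R_th.
Step 1 — V_th is the open-circuit voltage V_A - V_B (nothing connected across the terminals).
Nodal analysis, taking node 2 as the 0 V reference.
Source V1 fixes V_0 = 10 V.
KCL at each unknown node (sum of currents leaving = 0; resistances in Ω):
  Node 1: (V_1 - 10)/130 + (V_1 - 0)/36000 + (V_1 - 0)/120 = 0
Collecting terms: 0.01605 × V_1 = 0.07692  =>  V_1 = 4.792 V
V_th = V_1 - V_2 = 4.792 - 0 = 4.792 V
Step 2 — R_th: zero the source — replace V1 by a short circuit (node 2 merges into node 0) — and find the resistance seen between A (node 1) and B (node 0).
Reduce the network between node 1 (A) and node 0 (B) by series/parallel combination:
  Rp1 = R1 ‖ R2 ‖ R3 (parallel, all between nodes 0 and 1) = 1/(1/130 + 1/36000 + 1/120) = 62.29 Ω
R_th = 62.29 Ω
I_n = V_th/R_th = 4.792/62.29 = 0.07692 A, and R_n = R_th = 62.29 Ω

Final answer: I_n = 0.07692 A, R_n = 62.29 Ω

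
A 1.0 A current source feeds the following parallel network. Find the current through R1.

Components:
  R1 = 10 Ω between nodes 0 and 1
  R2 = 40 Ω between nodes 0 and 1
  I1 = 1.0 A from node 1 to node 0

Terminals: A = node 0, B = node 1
All resistors sit directly between nodes 0 and 1, so they are in parallel and share one voltage V; the full source current 1 A splits among them.
1/R_par = 1/10 + 1/40 = 0.125 S  =>  R_par = 8 Ω
V = I × R_par = 1 × 8 = 8 V
I_R1 = V/R1 = 8/10 = 0.8 A

Final answer: 0.8 A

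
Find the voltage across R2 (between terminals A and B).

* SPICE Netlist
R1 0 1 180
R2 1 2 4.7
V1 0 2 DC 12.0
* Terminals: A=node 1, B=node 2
R1 and R2 are in series across V1 (node 0 → node 1 → node 2), and the output A–B is taken across R2, so this is a voltage divider.
Series current: I = V1/(R1 + R2) = 12/(180 + 4.7) = 12/184.7 = 0.06497 A
V_R2 = I × R2 = V1 × R2/(R1 + R2) = 12 × 4.7/184.7 = 0.3054 V

Final answer: 0.3054 V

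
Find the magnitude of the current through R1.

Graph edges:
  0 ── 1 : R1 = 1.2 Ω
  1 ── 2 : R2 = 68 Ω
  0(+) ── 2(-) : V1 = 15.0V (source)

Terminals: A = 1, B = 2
Nodal analysis, taking node 2 as the 0 V reference.
Source V1 fixes V_0 = 15 V.
KCL at each unknown node (sum of currents leaving = 0; resistances in Ω):
  Node 1: (V_1 - 15)/1.2 + (V_1 - 0)/68 = 0
Collecting terms: 0.848 × V_1 = 12.5  =>  V_1 = 14.74 V
I_R1 = (V_0 - V_1)/R1 = (15 - 14.74)/1.2 = 0.2168 A
|I_R1| = 0.2168 A

Final answer: |I_R1| = 0.2168 A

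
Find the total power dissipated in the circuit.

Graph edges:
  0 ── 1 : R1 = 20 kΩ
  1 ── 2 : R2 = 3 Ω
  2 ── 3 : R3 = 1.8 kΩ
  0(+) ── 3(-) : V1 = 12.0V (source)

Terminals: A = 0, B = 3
Nodal analysis, taking node 3 as the 0 V reference.
Source V1 fixes V_0 = 12 V.
KCL at each unknown node (sum of currents leaving = 0; resistances in Ω):
  Node 1: (V_1 - 12)/20000 + (V_1 - V_2)/3 = 0
  Node 2: (V_2 - V_1)/3 + (V_2 - 0)/1800 = 0
Collecting terms (coefficients in siemens):
  0.3334·V_1 - 0.3333·V_2 = 0.0006
  0.3339·V_2 - 0.3333·V_1 = 0
Determinant D = (0.3334)(0.3339) - (-0.3333)(-0.3333) = 0.0002019
V_1 = [(0.0006)(0.3339) - (-0.3333)(0)]/D = 0.9923 V
V_2 = [(0.3334)(0) - (0.0006)(-0.3333)]/D = 0.9907 V
Power in each resistor, P = (ΔV)²/R:
  P_R1 = (12 - 0.9923)²/20000 = 0.006058 W
  P_R2 = (0.9923 - 0.9907)²/3 = 0.0000009088 W
  P_R3 = (0.9907 - 0)²/1800 = 0.0005453 W
P_total = P_R1 + P_R2 + P_R3 = 0.006605 W

Final answer: 0.006605 W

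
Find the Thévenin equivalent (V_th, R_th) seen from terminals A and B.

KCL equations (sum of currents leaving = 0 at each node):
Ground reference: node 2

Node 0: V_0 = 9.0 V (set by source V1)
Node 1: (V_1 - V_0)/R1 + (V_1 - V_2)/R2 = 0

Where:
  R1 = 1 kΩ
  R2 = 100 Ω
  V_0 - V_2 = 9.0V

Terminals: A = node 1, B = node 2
Step 1 — V_th is the open-circuit voltage V_A - V_B (nothing connected across the terminals).
Nodal analysis, taking node 2 as the 0 V reference.
Source V1 fixes V_0 = 9 V.
KCL at each unknown node (sum of currents leaving = 0; resistances in Ω):
  Node 1: (V_1 - 9)/1000 + (V_1 - 0)/100 = 0
Collecting terms: 0.011 × V_1 = 0.009  =>  V_1 = 0.8182 V
V_th = V_1 - V_2 = 0.8182 - 0 = 0.8182 V
Step 2 — R_th: zero the source — replace V1 by a short circuit (node 2 merges into node 0) — and find the resistance seen between A (node 1) and B (node 0).
Reduce the network between node 1 (A) and node 0 (B) by series/parallel combination:
  Rp1 = R1 ‖ R2 (parallel, both between nodes 0 and 1) = 1/(1/1000 + 1/100) = 90.91 Ω
R_th = 90.91 Ω

Final answer: V_th = 0.8182 V, R_th = 90.91 Ω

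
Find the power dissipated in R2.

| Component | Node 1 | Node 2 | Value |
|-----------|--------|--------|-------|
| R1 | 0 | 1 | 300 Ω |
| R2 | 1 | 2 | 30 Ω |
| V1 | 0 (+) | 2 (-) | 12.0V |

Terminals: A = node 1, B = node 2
Nodal analysis, taking node 2 as the 0 V reference.
Source V1 fixes V_0 = 12 V.
KCL at each unknown node (sum of currents leaving = 0; resistances in Ω):
  Node 1: (V_1 - 12)/300 + (V_1 - 0)/30 = 0
Collecting terms: 0.03667 × V_1 = 0.04  =>  V_1 = 1.091 V
I_R2 = (V_1 - V_2)/R2 = (1.091 - 0)/30 = 0.03636 A
P_R2 = I_R2² × R2 = (0.03636)² × 30 = 0.03967 W

Final answer: 0.03967 W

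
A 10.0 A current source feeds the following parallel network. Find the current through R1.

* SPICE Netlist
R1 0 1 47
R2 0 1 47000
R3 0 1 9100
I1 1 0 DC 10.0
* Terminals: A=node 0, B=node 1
All resistors sit directly between nodes 0 and 1, so they are in parallel and share one voltage V; the full source current 10 A splits among them.
1/R_par = 1/47 + 1/47000 + 1/9100 = 0.02141 S  =>  R_par = 46.71 Ω
V = I × R_par = 10 × 46.71 = 467.1 V
I_R1 = V/R1 = 467.1/47 = 9.939 A

Final answer: 9.939 A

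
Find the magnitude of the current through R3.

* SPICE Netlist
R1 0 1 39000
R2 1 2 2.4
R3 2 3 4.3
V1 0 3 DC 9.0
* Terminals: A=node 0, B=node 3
Nodal analysis, taking node 3 as the 0 V reference.
Source V1 fixes V_0 = 9 V.
KCL at each unknown node (sum of currents leaving = 0; resistances in Ω):
  Node 1: (V_1 - 9)/39000 + (V_1 - V_2)/2.4 = 0
  Node 2: (V_2 - V_1)/2.4 + (V_2 - 0)/4.3 = 0
Collecting terms (coefficients in siemens):
  0.4167·V_1 - 0.4167·V_2 = 0.0002308
  0.6492·V_2 - 0.4167·V_1 = 0
Determinant D = (0.4167)(0.6492) - (-0.4167)(-0.4167) = 0.09692
V_1 = [(0.0002308)(0.6492) - (-0.4167)(0)]/D = 0.001546 V
V_2 = [(0.4167)(0) - (0.0002308)(-0.4167)]/D = 0.0009921 V
I_R3 = (V_2 - V_3)/R3 = (0.0009921 - 0)/4.3 = 0.0002307 A
|I_R3| = 0.0002307 A

Final answer: |I_R3| = 0.0002307 A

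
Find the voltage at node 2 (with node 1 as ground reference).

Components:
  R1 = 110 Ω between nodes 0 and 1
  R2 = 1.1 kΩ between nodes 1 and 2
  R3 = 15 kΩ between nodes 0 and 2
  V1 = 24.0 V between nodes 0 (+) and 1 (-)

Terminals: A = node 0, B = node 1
Nodal analysis, taking node 1 as the 0 V reference.
Source V1 fixes V_0 = 24 V.
KCL at each unknown node (sum of currents leaving = 0; resistances in Ω):
  Node 2: (V_2 - 0)/1100 + (V_2 - 24)/15000 = 0
Collecting terms: 0.0009758 × V_2 = 0.0016  =>  V_2 = 1.64 V
The requested potential is V_2 = 1.64 V.

Final answer: V_2 = 1.64 V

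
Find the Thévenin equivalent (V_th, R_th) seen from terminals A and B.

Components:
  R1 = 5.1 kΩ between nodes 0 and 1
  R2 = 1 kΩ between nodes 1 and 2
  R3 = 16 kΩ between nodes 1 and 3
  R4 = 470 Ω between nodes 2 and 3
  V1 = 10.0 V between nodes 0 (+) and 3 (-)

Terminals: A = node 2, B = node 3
Step 1 — V_th is the open-circuit voltage V_A - V_B (nothing connected across the terminals).
Nodal analysis, taking node 3 as the 0 V reference.
Source V1 fixes V_0 = 10 V.
KCL at each unknown node (sum of currents leaving = 0; resistances in Ω):
  Node 1: (V_1 - 10)/5100 + (V_1 - V_2)/1000 + (V_1 - 0)/16000 = 0
  Node 2: (V_2 - V_1)/1000 + (V_2 - 0)/470 = 0
Collecting terms (coefficients in siemens):
  0.001259·V_1 - 0.001·V_2 = 0.001961
  0.003128·V_2 - 0.001·V_1 = 0
Determinant D = (0.001259)(0.003128) - (-0.001)(-0.001) = 0.000002936
V_1 = [(0.001961)(0.003128) - (-0.001)(0)]/D = 2.088 V
V_2 = [(0.001259)(0) - (0.001961)(-0.001)]/D = 0.6677 V
V_th = V_2 - V_3 = 0.6677 - 0 = 0.6677 V
Step 2 — R_th: zero the source — replace V1 by a short circuit (node 3 merges into node 0) — and find the resistance seen between A (node 2) and B (node 0).
Reduce the network between node 2 (A) and node 0 (B) by series/parallel combination:
  Rp1 = R1 ‖ R3 (parallel, both between nodes 0 and 1) = 1/(1/5100 + 1/16000) = 3867 Ω
  Rs1 = R2 + Rp1 (series, joined only at node 1) = 1000 + 3867 = 4867 Ω
  Rp2 = R4 ‖ Rs1 (parallel, both between nodes 0 and 2) = 1/(1/470 + 1/4867) = 428.6 Ω
R_th = 428.6 Ω

Final answer: V_th = 0.6677 V, R_th = 428.6 Ω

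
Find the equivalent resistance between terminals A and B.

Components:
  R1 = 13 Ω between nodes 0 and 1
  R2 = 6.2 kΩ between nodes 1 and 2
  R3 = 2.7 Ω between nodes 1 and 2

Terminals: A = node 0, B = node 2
Reduce the network between node 0 (A) and node 2 (B) by series/parallel combination:
  Rp1 = R2 ‖ R3 (parallel, both between nodes 1 and 2) = 1/(1/6200 + 1/2.7) = 2.699 Ω
  Rs1 = R1 + Rp1 (series, joined only at node 1) = 13 + 2.699 = 15.7 Ω
R_eq = 15.7 Ω

Final answer: 15.7 Ω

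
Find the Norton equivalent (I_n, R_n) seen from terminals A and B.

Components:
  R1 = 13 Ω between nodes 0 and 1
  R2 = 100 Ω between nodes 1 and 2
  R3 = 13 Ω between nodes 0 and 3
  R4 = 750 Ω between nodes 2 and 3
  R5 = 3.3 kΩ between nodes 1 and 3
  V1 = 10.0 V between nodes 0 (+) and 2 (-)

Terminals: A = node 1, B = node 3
Find the Thévenin equivalent first; then I_n = V_th/R_th and R_n = R_th.
Step 1 — V_th is the open-circuit voltage V_A - V_B (nothing connected across the terminals).
Nodal analysis, taking node 2 as the 0 V reference.
Source V1 fixes V_0 = 10 V.
KCL at each unknown node (sum of currents leaving = 0; resistances in Ω):
  Node 1: (V_1 - 10)/13 + (V_1 - 0)/100 + (V_1 - V_3)/3300 = 0
  Node 3: (V_3 - 10)/13 + (V_3 - 0)/750 + (V_3 - V_1)/3300 = 0
Collecting terms (coefficients in siemens):
  0.08723·V_1 - 0.000303·V_3 = 0.7692
  0.07856·V_3 - 0.000303·V_1 = 0.7692
Determinant D = (0.08723)(0.07856) - (-0.000303)(-0.000303) = 0.006852
V_1 = [(0.7692)(0.07856) - (-0.000303)(0.7692)]/D = 8.853 V
V_3 = [(0.08723)(0.7692) - (0.7692)(-0.000303)]/D = 9.826 V
V_th = V_1 - V_3 = 8.853 - 9.826 = -0.9729 V
Step 2 — R_th: zero the source — replace V1 by a short circuit (node 2 merges into node 0) — and find the resistance seen between A (node 1) and B (node 3).
Reduce the network between node 1 (A) and node 3 (B) by series/parallel combination:
  Rp1 = R1 ‖ R2 (parallel, both between nodes 0 and 1) = 1/(1/13 + 1/100) = 11.5 Ω
  Rp2 = R3 ‖ R4 (parallel, both between nodes 0 and 3) = 1/(1/13 + 1/750) = 12.78 Ω
  Rs1 = Rp1 + Rp2 (series, joined only at node 0) = 11.5 + 12.78 = 24.28 Ω
  Rp3 = R5 ‖ Rs1 (parallel, both between nodes 1 and 3) = 1/(1/3300 + 1/24.28) = 24.11 Ω
R_th = 24.11 Ω
I_n = V_th/R_th = -0.9729/24.11 = -0.04036 A, and R_n = R_th = 24.11 Ω

Final answer: I_n = -0.04036 A, R_n = 24.11 Ω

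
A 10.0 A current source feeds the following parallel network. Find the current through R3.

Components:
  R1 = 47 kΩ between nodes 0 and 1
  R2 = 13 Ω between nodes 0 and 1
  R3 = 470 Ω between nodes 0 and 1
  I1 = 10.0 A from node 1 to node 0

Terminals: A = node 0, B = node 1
All resistors sit directly between nodes 0 and 1, so they are in parallel and share one voltage V; the full source current 10 A splits among them.
1/R_par = 1/47000 + 1/13 + 1/470 = 0.07907 S  =>  R_par = 12.65 Ω
V = I × R_par = 10 × 12.65 = 126.5 V
I_R3 = V/R3 = 126.5/470 = 0.2691 A

Final answer: 0.2691 A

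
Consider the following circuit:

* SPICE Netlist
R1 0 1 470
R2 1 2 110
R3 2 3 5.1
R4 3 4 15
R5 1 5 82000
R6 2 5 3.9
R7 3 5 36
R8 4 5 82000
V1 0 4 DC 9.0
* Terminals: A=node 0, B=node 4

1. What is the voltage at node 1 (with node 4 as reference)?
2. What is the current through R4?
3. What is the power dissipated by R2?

Nodal analysis, taking node 4 as the 0 V reference.
Source V1 fixes V_0 = 9 V.
KCL at each unknown node (sum of currents leaving = 0; resistances in Ω):
  Node 1: (V_1 - 9)/470 + (V_1 - V_2)/110 + (V_1 - V_5)/82000 = 0
  Node 2: (V_2 - V_1)/110 + (V_2 - V_3)/5.1 + (V_2 - V_5)/3.9 = 0
  Node 3: (V_3 - V_2)/5.1 + (V_3 - 0)/15 + (V_3 - V_5)/36 = 0
  Node 5: (V_5 - V_1)/82000 + (V_5 - V_2)/3.9 + (V_5 - V_3)/36 + (V_5 - 0)/82000 = 0
Collecting terms (coefficients in siemens):
  0.01123·V_1 - 0.009091·V_2 - 0.0000122·V_5 = 0.01915
  0.4616·V_2 - 0.009091·V_1 - 0.1961·V_3 - 0.2564·V_5 = 0
  0.2905·V_3 - 0.1961·V_2 - 0.02778·V_5 = 0
  0.2842·V_5 - 0.0000122·V_1 - 0.2564·V_2 - 0.02778·V_3 = 0
Solving these 4 simultaneous equations (Gaussian elimination) gives:
  V_1 = 1.943 V, V_2 = 0.2931 V, V_3 = 0.2252 V, V_5 = 0.2865 V
Part 1:
  Read off the nodal solution: V_1 = 1.943 V
Part 2:
  I_R4 = (V_3 - V_4)/R4 = (0.2252 - 0)/15 = 0.01501 A
  Magnitude: I_R4 = 0.01501 A
Part 3:
  I_R2 = (V_1 - V_2)/R2 = (1.943 - 0.2931)/110 = 0.015 A
  P_R2 = I_R2² × R2 = (0.015)² × 110 = 0.02474 W

Final answers:
1. V_1 = 1.943 V
2. I_R4 = 0.01501 A
3. P_R2 = 0.02474 W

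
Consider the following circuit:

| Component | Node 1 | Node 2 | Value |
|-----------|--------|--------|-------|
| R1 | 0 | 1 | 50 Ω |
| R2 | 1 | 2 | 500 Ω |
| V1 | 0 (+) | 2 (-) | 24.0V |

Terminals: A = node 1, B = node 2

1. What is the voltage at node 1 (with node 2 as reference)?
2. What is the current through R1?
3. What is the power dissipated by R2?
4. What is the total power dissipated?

Nodal analysis, taking node 2 as the 0 V reference.
Source V1 fixes V_0 = 24 V.
KCL at each unknown node (sum of currents leaving = 0; resistances in Ω):
  Node 1: (V_1 - 24)/50 + (V_1 - 0)/500 = 0
Collecting terms: 0.022 × V_1 = 0.48  =>  V_1 = 21.82 V
Part 1:
  Read off the nodal solution: V_1 = 21.82 V
Part 2:
  I_R1 = (V_0 - V_1)/R1 = (24 - 21.82)/50 = 0.04364 A
  Magnitude: I_R1 = 0.04364 A
Part 3:
  I_R2 = (V_1 - V_2)/R2 = (21.82 - 0)/500 = 0.04364 A
  P_R2 = I_R2² × R2 = (0.04364)² × 500 = 0.9521 W
Part 4:
  Power in each resistor, P = (ΔV)²/R:
    P_R1 = (24 - 21.82)²/50 = 0.09521 W
    P_R2 = (21.82 - 0)²/500 = 0.9521 W
  P_total = P_R1 + P_R2 = 1.047 W

Final answers:
1. V_1 = 21.82 V
2. I_R1 = 0.04364 A
3. P_R2 = 0.9521 W
4. P_total = 1.047 W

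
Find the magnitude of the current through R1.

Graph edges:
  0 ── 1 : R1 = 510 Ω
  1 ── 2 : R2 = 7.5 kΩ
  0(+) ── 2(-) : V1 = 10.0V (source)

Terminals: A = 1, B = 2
Nodal analysis, taking node 2 as the 0 V reference.
Source V1 fixes V_0 = 10 V.
KCL at each unknown node (sum of currents leaving = 0; resistances in Ω):
  Node 1: (V_1 - 10)/510 + (V_1 - 0)/7500 = 0
Collecting terms: 0.002094 × V_1 = 0.01961  =>  V_1 = 9.363 V
I_R1 = (V_0 - V_1)/R1 = (10 - 9.363)/510 = 0.001248 A
|I_R1| = 0.001248 A

Final answer: |I_R1| = 0.001248 A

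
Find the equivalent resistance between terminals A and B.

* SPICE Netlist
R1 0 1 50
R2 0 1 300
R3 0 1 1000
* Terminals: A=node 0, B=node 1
Reduce the network between node 0 (A) and node 1 (B) by series/parallel combination:
  Rp1 = R1 ‖ R2 ‖ R3 (parallel, all between nodes 0 and 1) = 1/(1/50 + 1/300 + 1/1000) = 41.1 Ω
R_eq = 41.1 Ω

Final answer: 41.1 Ω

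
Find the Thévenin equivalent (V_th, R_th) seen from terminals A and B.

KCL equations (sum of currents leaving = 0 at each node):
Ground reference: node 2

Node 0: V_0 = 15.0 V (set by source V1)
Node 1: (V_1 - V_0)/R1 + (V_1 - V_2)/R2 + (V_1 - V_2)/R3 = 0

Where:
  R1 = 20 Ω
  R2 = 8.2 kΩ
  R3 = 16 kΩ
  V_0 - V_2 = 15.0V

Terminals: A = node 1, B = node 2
Step 1 — V_th is the open-circuit voltage V_A - V_B (nothing connected across the terminals).
Nodal analysis, taking node 2 as the 0 V reference.
Source V1 fixes V_0 = 15 V.
KCL at each unknown node (sum of currents leaving = 0; resistances in Ω):
  Node 1: (V_1 - 15)/20 + (V_1 - 0)/8200 + (V_1 - 0)/16000 = 0
Collecting terms: 0.05018 × V_1 = 0.75  =>  V_1 = 14.94 V
V_th = V_1 - V_2 = 14.94 - 0 = 14.94 V
Step 2 — R_th: zero the source — replace V1 by a short circuit (node 2 merges into node 0) — and find the resistance seen between A (node 1) and B (node 0).
Reduce the network between node 1 (A) and node 0 (B) by series/parallel combination:
  Rp1 = R1 ‖ R2 ‖ R3 (parallel, all between nodes 0 and 1) = 1/(1/20 + 1/8200 + 1/16000) = 19.93 Ω
R_th = 19.93 Ω

Final answer: V_th = 14.94 V, R_th = 19.93 Ω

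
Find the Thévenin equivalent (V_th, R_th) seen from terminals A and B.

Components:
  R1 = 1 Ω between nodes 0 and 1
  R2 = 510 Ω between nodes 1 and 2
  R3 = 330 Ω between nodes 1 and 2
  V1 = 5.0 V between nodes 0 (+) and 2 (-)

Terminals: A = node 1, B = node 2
Step 1 — V_th is the open-circuit voltage V_A - V_B (nothing connected across the terminals).
Nodal analysis, taking node 2 as the 0 V reference.
Source V1 fixes V_0 = 5 V.
KCL at each unknown node (sum of currents leaving = 0; resistances in Ω):
  Node 1: (V_1 - 5)/1 + (V_1 - 0)/510 + (V_1 - 0)/330 = 0
Collecting terms: 1.005 × V_1 = 5  =>  V_1 = 4.975 V
V_th = V_1 - V_2 = 4.975 - 0 = 4.975 V
Step 2 — R_th: zero the source — replace V1 by a short circuit (node 2 merges into node 0) — and find the resistance seen between A (node 1) and B (node 0).
Reduce the network between node 1 (A) and node 0 (B) by series/parallel combination:
  Rp1 = R1 ‖ R2 ‖ R3 (parallel, all between nodes 0 and 1) = 1/(1/1 + 1/510 + 1/330) = 0.995 Ω
R_th = 0.995 Ω

Final answer: V_th = 4.975 V, R_th = 0.995 Ω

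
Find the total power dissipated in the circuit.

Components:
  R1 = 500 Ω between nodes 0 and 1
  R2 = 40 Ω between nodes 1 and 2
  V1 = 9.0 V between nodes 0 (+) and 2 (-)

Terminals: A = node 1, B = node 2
Nodal analysis, taking node 2 as the 0 V reference.
Source V1 fixes V_0 = 9 V.
KCL at each unknown node (sum of currents leaving = 0; resistances in Ω):
  Node 1: (V_1 - 9)/500 + (V_1 - 0)/40 = 0
Collecting terms: 0.027 × V_1 = 0.018  =>  V_1 = 0.6667 V
Power in each resistor, P = (ΔV)²/R:
  P_R1 = (9 - 0.6667)²/500 = 0.1389 W
  P_R2 = (0.6667 - 0)²/40 = 0.01111 W
P_total = P_R1 + P_R2 = 0.15 W

Final answer: 0.15 W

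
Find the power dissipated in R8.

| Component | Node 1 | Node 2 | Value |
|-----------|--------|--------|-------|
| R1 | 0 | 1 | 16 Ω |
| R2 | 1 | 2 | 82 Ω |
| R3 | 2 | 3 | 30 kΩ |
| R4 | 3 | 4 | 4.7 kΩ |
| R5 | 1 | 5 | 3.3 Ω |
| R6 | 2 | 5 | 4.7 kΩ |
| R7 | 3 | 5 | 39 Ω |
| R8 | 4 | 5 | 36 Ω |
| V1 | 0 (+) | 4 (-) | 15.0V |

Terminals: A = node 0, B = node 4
Nodal analysis, taking node 4 as the 0 V reference.
Source V1 fixes V_0 = 15 V.
KCL at each unknown node (sum of currents leaving = 0; resistances in Ω):
  Node 1: (V_1 - 15)/16 + (V_1 - V_2)/82 + (V_1 - V_5)/3.3 = 0
  Node 2: (V_2 - V_1)/82 + (V_2 - V_3)/30000 + (V_2 - V_5)/4700 = 0
  Node 3: (V_3 - V_2)/30000 + (V_3 - 0)/4700 + (V_3 - V_5)/39 = 0
  Node 5: (V_5 - V_1)/3.3 + (V_5 - V_2)/4700 + (V_5 - V_3)/39 + (V_5 - 0)/36 = 0
Collecting terms (coefficients in siemens):
  0.3777·V_1 - 0.0122·V_2 - 0.303·V_5 = 0.9375
  0.01244·V_2 - 0.0122·V_1 - 0.00003333·V_3 - 0.0002128·V_5 = 0
  0.02589·V_3 - 0.00003333·V_2 - 0.02564·V_5 = 0
  0.3567·V_5 - 0.303·V_1 - 0.0002128·V_2 - 0.02564·V_3 = 0
Solving these 4 simultaneous equations (Gaussian elimination) gives:
  V_1 = 10.64 V, V_2 = 10.62 V, V_3 = 9.661 V, V_5 = 9.74 V
I_R8 = (V_4 - V_5)/R8 = (0 - 9.74)/36 = -0.2705 A
P_R8 = I_R8² × R8 = (-0.2705)² × 36 = 2.635 W

Final answer: 2.635 W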